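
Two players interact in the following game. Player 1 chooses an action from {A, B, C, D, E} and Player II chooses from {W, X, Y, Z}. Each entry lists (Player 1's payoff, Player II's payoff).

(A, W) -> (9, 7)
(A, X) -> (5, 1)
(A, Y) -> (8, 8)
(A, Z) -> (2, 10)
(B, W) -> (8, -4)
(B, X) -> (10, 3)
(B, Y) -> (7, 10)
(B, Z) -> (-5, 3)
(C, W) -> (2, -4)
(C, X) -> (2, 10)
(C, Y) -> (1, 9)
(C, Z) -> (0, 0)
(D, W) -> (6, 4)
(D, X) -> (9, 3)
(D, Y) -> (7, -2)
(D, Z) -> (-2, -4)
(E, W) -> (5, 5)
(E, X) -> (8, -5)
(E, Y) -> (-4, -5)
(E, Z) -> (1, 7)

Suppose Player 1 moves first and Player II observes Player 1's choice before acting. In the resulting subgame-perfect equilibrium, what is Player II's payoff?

Backward induction with Player 1 moving first.
- A: Player II compares 7, 1, 8, 10 and picks Z; Player 1 would get 2.
- B: Player II compares -4, 3, 10, 3 and picks Y; Player 1 would get 7.
- C: Player II compares -4, 10, 9, 0 and picks X; Player 1 would get 2.
- D: Player II compares 4, 3, -2, -4 and picks W; Player 1 would get 6.
- E: Player II compares 5, -5, -5, 7 and picks Z; Player 1 would get 1.
Player 1's induced payoffs are 2, 7, 2, 6, 1, so Player 1 commits to B. Subgame-perfect outcome: (B, Y) with payoffs (7, 10).

10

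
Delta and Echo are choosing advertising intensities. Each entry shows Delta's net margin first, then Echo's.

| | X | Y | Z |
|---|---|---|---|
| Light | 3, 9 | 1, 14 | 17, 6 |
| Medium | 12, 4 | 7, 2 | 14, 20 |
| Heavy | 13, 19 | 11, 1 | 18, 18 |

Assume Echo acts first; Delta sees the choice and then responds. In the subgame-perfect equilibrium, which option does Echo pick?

Backward induction with Echo moving first.
- X: BR = Heavy, leader payoff 19.
- Y: BR = Heavy, leader payoff 1.
- Z: BR = Heavy, leader payoff 18.
Echo's induced payoffs are 19, 1, 18, so Echo commits to X. Subgame-perfect outcome: (Heavy, X) with payoffs (13, 19).

X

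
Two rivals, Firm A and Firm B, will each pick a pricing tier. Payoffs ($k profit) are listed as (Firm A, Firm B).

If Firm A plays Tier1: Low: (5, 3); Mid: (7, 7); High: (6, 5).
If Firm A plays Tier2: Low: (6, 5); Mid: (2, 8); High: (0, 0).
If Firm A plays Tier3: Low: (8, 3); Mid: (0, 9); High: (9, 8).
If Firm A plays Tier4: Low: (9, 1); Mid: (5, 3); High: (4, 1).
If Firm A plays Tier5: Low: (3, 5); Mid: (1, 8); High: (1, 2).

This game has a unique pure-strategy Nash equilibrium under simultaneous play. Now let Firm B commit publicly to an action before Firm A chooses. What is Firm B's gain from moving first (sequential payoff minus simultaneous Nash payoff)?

Firm A best-responds to each possible Firm B move:
- Low → Firm A plays Tier4 (best of 5, 6, 8, 9, 3); Firm B gets 1.
- Mid → Firm A plays Tier1 (best of 7, 2, 0, 5, 1); Firm B gets 7.
- High → Firm A plays Tier3 (best of 6, 0, 9, 4, 1); Firm B gets 8.
Among 1, 7, 8, the best is 8 at High. Subgame-perfect outcome: (Tier3, High) with payoffs (9, 8).
Under simultaneous play:
Firm A's best replies: Low→Tier4; Mid→Tier1; High→Tier3.
Firm B's best replies: Tier1→Mid; Tier2→Mid; Tier3→Mid; Tier4→Mid; Tier5→Mid.
The unique mutual best reply is (Tier1, Mid), giving (7, 7).
Firm B's commitment gain: 8 − 7 = 1.

1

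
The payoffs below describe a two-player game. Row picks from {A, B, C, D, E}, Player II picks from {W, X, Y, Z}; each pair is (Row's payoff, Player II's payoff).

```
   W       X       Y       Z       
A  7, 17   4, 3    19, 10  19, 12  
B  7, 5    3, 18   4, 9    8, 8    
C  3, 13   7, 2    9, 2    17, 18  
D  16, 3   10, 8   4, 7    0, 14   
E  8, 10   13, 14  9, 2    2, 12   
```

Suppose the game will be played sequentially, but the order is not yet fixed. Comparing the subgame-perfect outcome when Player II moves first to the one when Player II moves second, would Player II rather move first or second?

If Row leads: Player II's best replies are A→W, B→X, C→Z, D→Z, E→X; Row's induced payoffs 7, 3, 17, 0, 13; outcome (C, Z), payoffs (17, 18).
If Player II leads: Row's best replies are W→D, X→E, Y→A, Z→A; Player II's induced payoffs 3, 14, 10, 12; outcome (E, X), payoffs (13, 14).
Player II gets 14 moving first and 18 moving second, so Player II prefers to move second.

second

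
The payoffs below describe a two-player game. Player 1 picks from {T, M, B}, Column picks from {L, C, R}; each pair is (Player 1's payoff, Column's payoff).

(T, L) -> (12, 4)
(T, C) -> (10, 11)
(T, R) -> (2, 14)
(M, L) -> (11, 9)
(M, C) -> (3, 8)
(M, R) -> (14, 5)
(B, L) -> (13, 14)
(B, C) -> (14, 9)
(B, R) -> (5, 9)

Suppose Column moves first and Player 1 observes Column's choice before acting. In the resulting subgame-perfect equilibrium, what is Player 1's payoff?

Solve by backward induction (Column leads).
- L: Player 1 compares 12, 11, 13 and picks B; Column would get 14.
- C: Player 1 compares 10, 3, 14 and picks B; Column would get 9.
- R: Player 1 compares 2, 14, 5 and picks M; Column would get 5.
Maximizing over 14, 9, 5, Column chooses L. Subgame-perfect outcome: (B, L) with payoffs (13, 14).

13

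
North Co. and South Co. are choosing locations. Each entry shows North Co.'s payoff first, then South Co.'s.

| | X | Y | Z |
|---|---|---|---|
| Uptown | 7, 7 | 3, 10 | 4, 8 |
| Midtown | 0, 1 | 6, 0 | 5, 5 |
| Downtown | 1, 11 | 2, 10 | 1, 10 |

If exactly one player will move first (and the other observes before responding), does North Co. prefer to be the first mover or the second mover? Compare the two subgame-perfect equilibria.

If North Co. leads: South Co.'s best replies are Uptown→Y, Midtown→Z, Downtown→X; North Co.'s induced payoffs 3, 5, 1; outcome (Midtown, Z), payoffs (5, 5).
If South Co. leads: North Co.'s best replies are X→Uptown, Y→Midtown, Z→Midtown; South Co.'s induced payoffs 7, 0, 5; outcome (Uptown, X), payoffs (7, 7).
North Co. gets 5 moving first and 7 moving second, so North Co. prefers to move second.

second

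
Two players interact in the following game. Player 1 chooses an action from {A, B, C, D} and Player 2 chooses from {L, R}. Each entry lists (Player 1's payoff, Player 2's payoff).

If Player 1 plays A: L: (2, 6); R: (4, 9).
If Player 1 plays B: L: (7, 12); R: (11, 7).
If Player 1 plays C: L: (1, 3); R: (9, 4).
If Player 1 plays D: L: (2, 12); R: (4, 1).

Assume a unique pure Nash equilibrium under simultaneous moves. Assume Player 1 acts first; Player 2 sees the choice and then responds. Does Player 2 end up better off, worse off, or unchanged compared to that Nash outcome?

worse off

Work backward from Player 2's decision.
- A → Player 2 plays R (best of 6, 9); Player 1 gets 4.
- B → Player 2 plays L (best of 12, 7); Player 1 gets 7.
- C → Player 2 plays R (best of 3, 4); Player 1 gets 9.
- D → Player 2 plays L (best of 12, 1); Player 1 gets 2.
Maximizing over 4, 7, 9, 2, Player 1 chooses C. Subgame-perfect outcome: (C, R) with payoffs (9, 4).
Under simultaneous play:
Player 1's best replies: L→B; R→B.
Player 2's best replies: A→R; B→L; C→R; D→L.
The unique mutual best reply is (B, L), giving (7, 12).
Player 2 earns 4 sequentially versus 12 at the Nash outcome: worse off.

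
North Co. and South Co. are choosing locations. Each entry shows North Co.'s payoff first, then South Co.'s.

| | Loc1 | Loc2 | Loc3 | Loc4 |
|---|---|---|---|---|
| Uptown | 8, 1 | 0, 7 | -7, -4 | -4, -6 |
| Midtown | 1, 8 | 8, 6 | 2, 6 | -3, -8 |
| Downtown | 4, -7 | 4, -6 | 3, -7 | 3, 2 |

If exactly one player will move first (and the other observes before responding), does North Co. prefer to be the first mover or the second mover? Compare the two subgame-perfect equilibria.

second

If North Co. leads: South Co.'s best replies are Uptown→Loc2, Midtown→Loc1, Downtown→Loc4; North Co.'s induced payoffs 0, 1, 3; outcome (Downtown, Loc4), payoffs (3, 2).
If South Co. leads: North Co.'s best replies are Loc1→Uptown, Loc2→Midtown, Loc3→Downtown, Loc4→Downtown; South Co.'s induced payoffs 1, 6, -7, 2; outcome (Midtown, Loc2), payoffs (8, 6).
North Co. gets 3 moving first and 8 moving second, so North Co. prefers to move second.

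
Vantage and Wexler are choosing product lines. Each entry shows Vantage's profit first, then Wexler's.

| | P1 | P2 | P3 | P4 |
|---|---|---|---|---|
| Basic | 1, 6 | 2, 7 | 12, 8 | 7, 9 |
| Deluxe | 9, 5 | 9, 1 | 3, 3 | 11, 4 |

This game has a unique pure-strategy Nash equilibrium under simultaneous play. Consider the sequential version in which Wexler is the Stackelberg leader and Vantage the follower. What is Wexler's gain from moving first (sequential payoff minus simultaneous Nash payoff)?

3

Solve by backward induction (Wexler leads).
- P1: BR = Deluxe, leader payoff 5.
- P2: BR = Deluxe, leader payoff 1.
- P3: BR = Basic, leader payoff 8.
- P4: BR = Deluxe, leader payoff 4.
Among 5, 1, 8, 4, the best is 8 at P3. Subgame-perfect outcome: (Basic, P3) with payoffs (12, 8).
For the simultaneous game, intersect best replies.
Vantage's best replies: P1→Deluxe; P2→Deluxe; P3→Basic; P4→Deluxe.
Wexler's best replies: Basic→P4; Deluxe→P1.
Only (Deluxe, P1) has each player best-responding; Nash payoffs (9, 5).
Wexler's commitment gain: 8 − 5 = 3.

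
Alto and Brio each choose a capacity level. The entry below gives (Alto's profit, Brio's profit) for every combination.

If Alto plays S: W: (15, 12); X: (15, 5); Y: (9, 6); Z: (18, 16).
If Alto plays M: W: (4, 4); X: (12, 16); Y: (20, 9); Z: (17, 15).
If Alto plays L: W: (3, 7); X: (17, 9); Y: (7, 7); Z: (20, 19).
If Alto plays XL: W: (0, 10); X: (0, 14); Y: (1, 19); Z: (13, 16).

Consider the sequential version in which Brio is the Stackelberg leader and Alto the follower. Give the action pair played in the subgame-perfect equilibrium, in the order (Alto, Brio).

(L, Z)

Backward induction with Brio moving first.
- W: BR = S, leader payoff 12.
- X: BR = L, leader payoff 9.
- Y: BR = M, leader payoff 9.
- Z: BR = L, leader payoff 19.
Among 12, 9, 9, 19, the best is 19 at Z. Subgame-perfect outcome: (L, Z) with payoffs (20, 19).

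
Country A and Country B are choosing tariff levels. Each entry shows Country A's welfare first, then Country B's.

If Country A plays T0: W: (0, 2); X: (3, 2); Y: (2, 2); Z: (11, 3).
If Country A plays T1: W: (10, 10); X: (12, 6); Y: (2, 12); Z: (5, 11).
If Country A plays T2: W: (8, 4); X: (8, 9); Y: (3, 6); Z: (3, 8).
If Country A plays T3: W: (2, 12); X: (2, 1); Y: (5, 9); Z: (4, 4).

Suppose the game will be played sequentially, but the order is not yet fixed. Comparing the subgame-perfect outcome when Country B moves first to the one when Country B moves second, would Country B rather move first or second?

first

If Country A leads: Country B's best replies are T0→Z, T1→Y, T2→X, T3→W; Country A's induced payoffs 11, 2, 8, 2; outcome (T0, Z), payoffs (11, 3).
If Country B leads: Country A's best replies are W→T1, X→T1, Y→T3, Z→T0; Country B's induced payoffs 10, 6, 9, 3; outcome (T1, W), payoffs (10, 10).
Country B gets 10 moving first and 3 moving second, so Country B prefers to move first.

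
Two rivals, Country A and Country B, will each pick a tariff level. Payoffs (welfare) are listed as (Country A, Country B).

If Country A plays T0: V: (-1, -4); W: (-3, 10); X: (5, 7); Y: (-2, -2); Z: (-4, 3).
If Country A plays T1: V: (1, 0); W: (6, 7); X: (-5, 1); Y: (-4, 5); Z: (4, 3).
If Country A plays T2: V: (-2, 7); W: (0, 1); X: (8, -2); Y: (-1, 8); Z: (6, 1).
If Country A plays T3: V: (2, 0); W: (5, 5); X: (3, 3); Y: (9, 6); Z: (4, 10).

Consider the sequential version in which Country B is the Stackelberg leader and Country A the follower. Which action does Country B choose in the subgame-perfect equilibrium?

W

Solve by backward induction (Country B leads).
- V → Country A plays T3 (best of -1, 1, -2, 2); Country B gets 0.
- W → Country A plays T1 (best of -3, 6, 0, 5); Country B gets 7.
- X → Country A plays T2 (best of 5, -5, 8, 3); Country B gets -2.
- Y → Country A plays T3 (best of -2, -4, -1, 9); Country B gets 6.
- Z → Country A plays T2 (best of -4, 4, 6, 4); Country B gets 1.
Among 0, 7, -2, 6, 1, the best is 7 at W. Subgame-perfect outcome: (T1, W) with payoffs (6, 7).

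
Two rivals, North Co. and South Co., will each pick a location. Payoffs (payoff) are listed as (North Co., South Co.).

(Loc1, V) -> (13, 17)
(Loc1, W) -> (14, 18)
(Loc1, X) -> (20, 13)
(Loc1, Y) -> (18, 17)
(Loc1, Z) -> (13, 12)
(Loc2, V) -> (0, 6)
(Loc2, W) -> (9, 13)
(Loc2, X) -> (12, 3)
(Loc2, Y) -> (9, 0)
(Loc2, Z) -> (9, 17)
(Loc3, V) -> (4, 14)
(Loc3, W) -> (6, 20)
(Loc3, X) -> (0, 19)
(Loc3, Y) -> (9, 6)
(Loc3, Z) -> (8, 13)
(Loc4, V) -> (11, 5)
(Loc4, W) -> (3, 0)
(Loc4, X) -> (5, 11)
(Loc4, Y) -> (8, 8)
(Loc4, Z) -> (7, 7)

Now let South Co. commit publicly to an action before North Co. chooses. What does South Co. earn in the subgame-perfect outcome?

Backward induction with South Co. moving first.
- V: BR = Loc1, leader payoff 17.
- W: BR = Loc1, leader payoff 18.
- X: BR = Loc1, leader payoff 13.
- Y: BR = Loc1, leader payoff 17.
- Z: BR = Loc1, leader payoff 12.
Among 17, 18, 13, 17, 12, the best is 18 at W. Subgame-perfect outcome: (Loc1, W) with payoffs (14, 18).

18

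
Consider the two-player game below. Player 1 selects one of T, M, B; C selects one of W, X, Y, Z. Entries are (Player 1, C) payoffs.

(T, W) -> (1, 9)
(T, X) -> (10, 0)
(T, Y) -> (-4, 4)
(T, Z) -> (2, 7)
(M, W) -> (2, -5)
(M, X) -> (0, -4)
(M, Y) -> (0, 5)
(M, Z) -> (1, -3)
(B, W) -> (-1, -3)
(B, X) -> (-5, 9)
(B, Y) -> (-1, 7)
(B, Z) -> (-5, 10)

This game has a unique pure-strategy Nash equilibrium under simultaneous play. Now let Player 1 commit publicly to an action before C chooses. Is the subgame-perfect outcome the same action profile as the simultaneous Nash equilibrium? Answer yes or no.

no

C best-responds to each possible Player 1 move:
- T: BR = W, leader payoff 1.
- M: BR = Y, leader payoff 0.
- B: BR = Z, leader payoff -5.
Among 1, 0, -5, the best is 1 at T. Subgame-perfect outcome: (T, W) with payoffs (1, 9).
Under simultaneous play:
Player 1's best replies: W→M; X→T; Y→M; Z→T.
C's best replies: T→W; M→Y; B→Z.
Only (M, Y) has each player best-responding; Nash payoffs (0, 5).
Sequential outcome (T, W) differs from the Nash profile (M, Y).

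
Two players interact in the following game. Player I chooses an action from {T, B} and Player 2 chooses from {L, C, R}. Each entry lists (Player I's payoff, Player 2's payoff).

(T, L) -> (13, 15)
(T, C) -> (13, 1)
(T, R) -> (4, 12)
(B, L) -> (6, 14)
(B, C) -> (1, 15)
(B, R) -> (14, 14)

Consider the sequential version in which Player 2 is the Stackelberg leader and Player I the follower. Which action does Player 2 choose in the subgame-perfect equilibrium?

Solve by backward induction (Player 2 leads).
- L → Player I plays T (best of 13, 6); Player 2 gets 15.
- C → Player I plays T (best of 13, 1); Player 2 gets 1.
- R → Player I plays B (best of 4, 14); Player 2 gets 14.
Player 2's induced payoffs are 15, 1, 14, so Player 2 commits to L. Subgame-perfect outcome: (T, L) with payoffs (13, 15).

L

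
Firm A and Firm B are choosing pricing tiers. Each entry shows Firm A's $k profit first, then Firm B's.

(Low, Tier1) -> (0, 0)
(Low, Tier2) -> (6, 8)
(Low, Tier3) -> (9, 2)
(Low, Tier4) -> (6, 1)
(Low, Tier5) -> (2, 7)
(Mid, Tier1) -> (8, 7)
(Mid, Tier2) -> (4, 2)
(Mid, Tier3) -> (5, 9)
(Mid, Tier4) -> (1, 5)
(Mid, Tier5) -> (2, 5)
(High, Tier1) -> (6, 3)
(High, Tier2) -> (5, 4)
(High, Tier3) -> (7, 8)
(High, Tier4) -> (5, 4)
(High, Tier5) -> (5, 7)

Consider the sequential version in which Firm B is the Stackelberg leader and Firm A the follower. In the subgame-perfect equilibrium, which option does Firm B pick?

Tier2

Backward induction with Firm B moving first.
- Tier1: Firm A compares 0, 8, 6 and picks Mid; Firm B would get 7.
- Tier2: Firm A compares 6, 4, 5 and picks Low; Firm B would get 8.
- Tier3: Firm A compares 9, 5, 7 and picks Low; Firm B would get 2.
- Tier4: Firm A compares 6, 1, 5 and picks Low; Firm B would get 1.
- Tier5: Firm A compares 2, 2, 5 and picks High; Firm B would get 7.
Firm B's induced payoffs are 7, 8, 2, 1, 7, so Firm B commits to Tier2. Subgame-perfect outcome: (Low, Tier2) with payoffs (6, 8).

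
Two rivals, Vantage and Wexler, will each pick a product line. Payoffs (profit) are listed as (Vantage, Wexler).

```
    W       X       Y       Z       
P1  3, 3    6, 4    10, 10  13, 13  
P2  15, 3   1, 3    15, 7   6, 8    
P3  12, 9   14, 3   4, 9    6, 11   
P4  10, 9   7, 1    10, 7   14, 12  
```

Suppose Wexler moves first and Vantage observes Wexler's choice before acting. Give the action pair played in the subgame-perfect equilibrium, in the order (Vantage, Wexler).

(P4, Z)

Work backward from Vantage's decision.
- W: Vantage compares 3, 15, 12, 10 and picks P2; Wexler would get 3.
- X: Vantage compares 6, 1, 14, 7 and picks P3; Wexler would get 3.
- Y: Vantage compares 10, 15, 4, 10 and picks P2; Wexler would get 7.
- Z: Vantage compares 13, 6, 6, 14 and picks P4; Wexler would get 12.
Among 3, 3, 7, 12, the best is 12 at Z. Subgame-perfect outcome: (P4, Z) with payoffs (14, 12).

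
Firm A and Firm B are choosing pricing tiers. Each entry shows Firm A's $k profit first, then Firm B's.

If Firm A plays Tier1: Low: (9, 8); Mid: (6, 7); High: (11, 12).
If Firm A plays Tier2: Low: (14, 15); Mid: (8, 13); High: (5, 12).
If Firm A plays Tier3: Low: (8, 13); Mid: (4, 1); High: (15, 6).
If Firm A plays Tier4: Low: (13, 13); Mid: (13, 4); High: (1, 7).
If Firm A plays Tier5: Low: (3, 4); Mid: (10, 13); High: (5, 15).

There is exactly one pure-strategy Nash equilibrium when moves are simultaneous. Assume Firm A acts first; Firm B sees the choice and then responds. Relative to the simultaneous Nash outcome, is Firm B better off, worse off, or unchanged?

Work backward from Firm B's decision.
- Tier1: Firm B compares 8, 7, 12 and picks High; Firm A would get 11.
- Tier2: Firm B compares 15, 13, 12 and picks Low; Firm A would get 14.
- Tier3: Firm B compares 13, 1, 6 and picks Low; Firm A would get 8.
- Tier4: Firm B compares 13, 4, 7 and picks Low; Firm A would get 13.
- Tier5: Firm B compares 4, 13, 15 and picks High; Firm A would get 5.
Maximizing over 11, 14, 8, 13, 5, Firm A chooses Tier2. Subgame-perfect outcome: (Tier2, Low) with payoffs (14, 15).
Now find the simultaneous Nash equilibrium.
Firm A's best replies: Low→Tier2; Mid→Tier4; High→Tier3.
Firm B's best replies: Tier1→High; Tier2→Low; Tier3→Low; Tier4→Low; Tier5→High.
The unique mutual best reply is (Tier2, Low), giving (14, 15).
Firm B earns 15 sequentially versus 15 at the Nash outcome: unchanged.

unchanged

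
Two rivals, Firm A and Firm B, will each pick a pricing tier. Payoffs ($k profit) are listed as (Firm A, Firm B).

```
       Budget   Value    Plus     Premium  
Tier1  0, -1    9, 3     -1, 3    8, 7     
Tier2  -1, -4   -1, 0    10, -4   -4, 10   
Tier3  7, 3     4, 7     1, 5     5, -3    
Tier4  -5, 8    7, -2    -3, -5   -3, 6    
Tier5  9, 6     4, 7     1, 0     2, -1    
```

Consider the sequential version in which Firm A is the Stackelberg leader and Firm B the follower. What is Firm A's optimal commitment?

Firm B best-responds to each possible Firm A move:
- Tier1 → Firm B plays Premium (best of -1, 3, 3, 7); Firm A gets 8.
- Tier2 → Firm B plays Premium (best of -4, 0, -4, 10); Firm A gets -4.
- Tier3 → Firm B plays Value (best of 3, 7, 5, -3); Firm A gets 4.
- Tier4 → Firm B plays Budget (best of 8, -2, -5, 6); Firm A gets -5.
- Tier5 → Firm B plays Value (best of 6, 7, 0, -1); Firm A gets 4.
Firm A's induced payoffs are 8, -4, 4, -5, 4, so Firm A commits to Tier1. Subgame-perfect outcome: (Tier1, Premium) with payoffs (8, 7).

Tier1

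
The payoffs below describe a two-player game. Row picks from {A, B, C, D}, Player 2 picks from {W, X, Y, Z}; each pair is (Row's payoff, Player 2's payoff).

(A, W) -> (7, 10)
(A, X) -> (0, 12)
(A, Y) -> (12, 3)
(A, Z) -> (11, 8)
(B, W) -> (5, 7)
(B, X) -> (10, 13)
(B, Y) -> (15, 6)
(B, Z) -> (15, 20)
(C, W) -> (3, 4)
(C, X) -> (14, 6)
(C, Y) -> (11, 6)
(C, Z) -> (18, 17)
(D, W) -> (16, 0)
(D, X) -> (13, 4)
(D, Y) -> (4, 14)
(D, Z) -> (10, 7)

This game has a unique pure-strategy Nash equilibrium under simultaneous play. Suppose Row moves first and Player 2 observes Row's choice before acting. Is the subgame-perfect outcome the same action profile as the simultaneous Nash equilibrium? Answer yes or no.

yes

Solve by backward induction (Row leads).
- A: Player 2 compares 10, 12, 3, 8 and picks X; Row would get 0.
- B: Player 2 compares 7, 13, 6, 20 and picks Z; Row would get 15.
- C: Player 2 compares 4, 6, 6, 17 and picks Z; Row would get 18.
- D: Player 2 compares 0, 4, 14, 7 and picks Y; Row would get 4.
Maximizing over 0, 15, 18, 4, Row chooses C. Subgame-perfect outcome: (C, Z) with payoffs (18, 17).
For the simultaneous game, intersect best replies.
Row's best replies: W→D; X→C; Y→B; Z→C.
Player 2's best replies: A→X; B→Z; C→Z; D→Y.
Only (C, Z) has each player best-responding; Nash payoffs (18, 17).
Sequential outcome (C, Z) coincides with the Nash profile (C, Z).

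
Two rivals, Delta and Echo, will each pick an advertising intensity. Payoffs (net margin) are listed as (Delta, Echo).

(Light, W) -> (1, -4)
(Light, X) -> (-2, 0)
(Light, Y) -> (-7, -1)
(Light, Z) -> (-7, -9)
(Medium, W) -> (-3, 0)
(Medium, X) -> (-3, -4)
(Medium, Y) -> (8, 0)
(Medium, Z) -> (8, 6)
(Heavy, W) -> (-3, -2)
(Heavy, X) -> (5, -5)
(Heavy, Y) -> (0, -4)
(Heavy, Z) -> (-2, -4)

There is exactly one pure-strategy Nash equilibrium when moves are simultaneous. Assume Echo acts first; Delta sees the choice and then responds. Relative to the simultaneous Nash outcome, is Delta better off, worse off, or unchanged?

unchanged

Backward induction with Echo moving first.
- W: BR = Light, leader payoff -4.
- X: BR = Heavy, leader payoff -5.
- Y: BR = Medium, leader payoff 0.
- Z: BR = Medium, leader payoff 6.
Maximizing over -4, -5, 0, 6, Echo chooses Z. Subgame-perfect outcome: (Medium, Z) with payoffs (8, 6).
For the simultaneous game, intersect best replies.
Delta's best replies: W→Light; X→Heavy; Y→Medium; Z→Medium.
Echo's best replies: Light→X; Medium→Z; Heavy→W.
The unique mutual best reply is (Medium, Z), giving (8, 6).
Delta earns 8 sequentially versus 8 at the Nash outcome: unchanged.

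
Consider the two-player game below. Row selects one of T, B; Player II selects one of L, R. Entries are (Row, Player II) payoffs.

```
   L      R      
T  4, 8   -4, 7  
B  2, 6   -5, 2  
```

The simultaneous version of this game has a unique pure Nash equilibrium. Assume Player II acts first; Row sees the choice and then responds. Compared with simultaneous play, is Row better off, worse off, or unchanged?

unchanged

Row best-responds to each possible Player II move:
- L → Row plays T (best of 4, 2); Player II gets 8.
- R → Row plays T (best of -4, -5); Player II gets 7.
Player II's induced payoffs are 8, 7, so Player II commits to L. Subgame-perfect outcome: (T, L) with payoffs (4, 8).
Now find the simultaneous Nash equilibrium.
Row's best replies: L→T; R→T.
Player II's best replies: T→L; B→L.
Only (T, L) has each player best-responding; Nash payoffs (4, 8).
Row earns 4 sequentially versus 4 at the Nash outcome: unchanged.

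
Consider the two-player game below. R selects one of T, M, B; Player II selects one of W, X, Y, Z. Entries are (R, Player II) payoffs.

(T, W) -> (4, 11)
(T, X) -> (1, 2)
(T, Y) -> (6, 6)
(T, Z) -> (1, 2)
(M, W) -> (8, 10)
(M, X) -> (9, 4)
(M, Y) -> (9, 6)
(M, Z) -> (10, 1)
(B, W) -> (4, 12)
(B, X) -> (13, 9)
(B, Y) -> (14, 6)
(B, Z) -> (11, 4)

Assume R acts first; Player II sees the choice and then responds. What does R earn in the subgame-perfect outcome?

Player II best-responds to each possible R move:
- T: Player II compares 11, 2, 6, 2 and picks W; R would get 4.
- M: Player II compares 10, 4, 6, 1 and picks W; R would get 8.
- B: Player II compares 12, 9, 6, 4 and picks W; R would get 4.
R's induced payoffs are 4, 8, 4, so R commits to M. Subgame-perfect outcome: (M, W) with payoffs (8, 10).

8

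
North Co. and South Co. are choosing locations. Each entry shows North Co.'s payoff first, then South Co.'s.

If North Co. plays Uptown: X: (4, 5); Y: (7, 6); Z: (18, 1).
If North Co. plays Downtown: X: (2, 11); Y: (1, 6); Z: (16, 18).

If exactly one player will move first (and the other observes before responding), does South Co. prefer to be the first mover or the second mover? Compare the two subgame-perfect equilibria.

second

If North Co. leads: South Co.'s best replies are Uptown→Y, Downtown→Z; North Co.'s induced payoffs 7, 16; outcome (Downtown, Z), payoffs (16, 18).
If South Co. leads: North Co.'s best replies are X→Uptown, Y→Uptown, Z→Uptown; South Co.'s induced payoffs 5, 6, 1; outcome (Uptown, Y), payoffs (7, 6).
South Co. gets 6 moving first and 18 moving second, so South Co. prefers to move second.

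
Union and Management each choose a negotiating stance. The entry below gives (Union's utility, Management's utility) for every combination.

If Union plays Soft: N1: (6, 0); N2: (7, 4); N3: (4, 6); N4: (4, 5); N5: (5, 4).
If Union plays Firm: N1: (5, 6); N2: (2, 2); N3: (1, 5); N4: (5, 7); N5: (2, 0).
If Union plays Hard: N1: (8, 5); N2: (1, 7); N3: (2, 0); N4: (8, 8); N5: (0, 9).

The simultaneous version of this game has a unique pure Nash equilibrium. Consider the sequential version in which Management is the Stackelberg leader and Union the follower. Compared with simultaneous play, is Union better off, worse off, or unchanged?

better off

Work backward from Union's decision.
- N1: Union compares 6, 5, 8 and picks Hard; Management would get 5.
- N2: Union compares 7, 2, 1 and picks Soft; Management would get 4.
- N3: Union compares 4, 1, 2 and picks Soft; Management would get 6.
- N4: Union compares 4, 5, 8 and picks Hard; Management would get 8.
- N5: Union compares 5, 2, 0 and picks Soft; Management would get 4.
Management's induced payoffs are 5, 4, 6, 8, 4, so Management commits to N4. Subgame-perfect outcome: (Hard, N4) with payoffs (8, 8).
Now find the simultaneous Nash equilibrium.
Union's best replies: N1→Hard; N2→Soft; N3→Soft; N4→Hard; N5→Soft.
Management's best replies: Soft→N3; Firm→N4; Hard→N5.
The unique mutual best reply is (Soft, N3), giving (4, 6).
Union earns 8 sequentially versus 4 at the Nash outcome: better off.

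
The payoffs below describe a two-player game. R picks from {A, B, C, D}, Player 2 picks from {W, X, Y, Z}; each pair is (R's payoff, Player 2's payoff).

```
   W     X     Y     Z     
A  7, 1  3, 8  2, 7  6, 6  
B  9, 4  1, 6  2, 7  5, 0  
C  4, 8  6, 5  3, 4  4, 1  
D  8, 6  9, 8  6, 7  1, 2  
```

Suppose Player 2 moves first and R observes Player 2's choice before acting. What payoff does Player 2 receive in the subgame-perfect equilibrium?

Work backward from R's decision.
- W → R plays B (best of 7, 9, 4, 8); Player 2 gets 4.
- X → R plays D (best of 3, 1, 6, 9); Player 2 gets 8.
- Y → R plays D (best of 2, 2, 3, 6); Player 2 gets 7.
- Z → R plays A (best of 6, 5, 4, 1); Player 2 gets 6.
Player 2's induced payoffs are 4, 8, 7, 6, so Player 2 commits to X. Subgame-perfect outcome: (D, X) with payoffs (9, 8).

8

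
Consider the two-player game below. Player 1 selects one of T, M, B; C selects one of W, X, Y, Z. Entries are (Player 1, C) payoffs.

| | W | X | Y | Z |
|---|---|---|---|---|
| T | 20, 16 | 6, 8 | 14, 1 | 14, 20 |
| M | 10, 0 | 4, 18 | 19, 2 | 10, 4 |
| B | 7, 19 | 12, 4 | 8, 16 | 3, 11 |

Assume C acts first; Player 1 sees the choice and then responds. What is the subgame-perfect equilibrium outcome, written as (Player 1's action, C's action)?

Player 1 best-responds to each possible C move:
- W: BR = T, leader payoff 16.
- X: BR = B, leader payoff 4.
- Y: BR = M, leader payoff 2.
- Z: BR = T, leader payoff 20.
Among 16, 4, 2, 20, the best is 20 at Z. Subgame-perfect outcome: (T, Z) with payoffs (14, 20).

(T, Z)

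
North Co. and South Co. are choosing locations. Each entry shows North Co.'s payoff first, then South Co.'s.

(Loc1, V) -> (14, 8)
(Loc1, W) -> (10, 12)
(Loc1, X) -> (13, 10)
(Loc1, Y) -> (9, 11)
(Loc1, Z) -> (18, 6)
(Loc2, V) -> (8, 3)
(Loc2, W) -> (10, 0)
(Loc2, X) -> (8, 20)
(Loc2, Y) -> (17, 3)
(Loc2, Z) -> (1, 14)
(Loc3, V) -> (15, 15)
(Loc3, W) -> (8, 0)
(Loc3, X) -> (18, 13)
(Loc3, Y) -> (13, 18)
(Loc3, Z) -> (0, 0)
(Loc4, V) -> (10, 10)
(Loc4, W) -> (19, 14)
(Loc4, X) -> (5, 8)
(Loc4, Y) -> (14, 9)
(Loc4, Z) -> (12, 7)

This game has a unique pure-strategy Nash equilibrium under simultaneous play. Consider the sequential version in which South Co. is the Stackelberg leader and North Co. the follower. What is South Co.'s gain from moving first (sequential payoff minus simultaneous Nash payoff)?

North Co. best-responds to each possible South Co. move:
- V: BR = Loc3, leader payoff 15.
- W: BR = Loc4, leader payoff 14.
- X: BR = Loc3, leader payoff 13.
- Y: BR = Loc2, leader payoff 3.
- Z: BR = Loc1, leader payoff 6.
South Co.'s induced payoffs are 15, 14, 13, 3, 6, so South Co. commits to V. Subgame-perfect outcome: (Loc3, V) with payoffs (15, 15).
Under simultaneous play:
North Co.'s best replies: V→Loc3; W→Loc4; X→Loc3; Y→Loc2; Z→Loc1.
South Co.'s best replies: Loc1→W; Loc2→X; Loc3→Y; Loc4→W.
Only (Loc4, W) has each player best-responding; Nash payoffs (19, 14).
South Co.'s commitment gain: 15 − 14 = 1.

1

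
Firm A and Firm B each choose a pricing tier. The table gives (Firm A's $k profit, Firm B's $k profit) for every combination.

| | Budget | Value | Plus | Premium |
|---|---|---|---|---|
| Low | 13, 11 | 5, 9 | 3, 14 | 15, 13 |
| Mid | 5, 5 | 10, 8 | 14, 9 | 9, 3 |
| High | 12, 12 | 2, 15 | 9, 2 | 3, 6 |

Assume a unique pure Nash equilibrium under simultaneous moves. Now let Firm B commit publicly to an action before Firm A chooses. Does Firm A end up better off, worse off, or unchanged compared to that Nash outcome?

Solve by backward induction (Firm B leads).
- Budget: BR = Low, leader payoff 11.
- Value: BR = Mid, leader payoff 8.
- Plus: BR = Mid, leader payoff 9.
- Premium: BR = Low, leader payoff 13.
Firm B's induced payoffs are 11, 8, 9, 13, so Firm B commits to Premium. Subgame-perfect outcome: (Low, Premium) with payoffs (15, 13).
Now find the simultaneous Nash equilibrium.
Firm A's best replies: Budget→Low; Value→Mid; Plus→Mid; Premium→Low.
Firm B's best replies: Low→Plus; Mid→Plus; High→Value.
The unique mutual best reply is (Mid, Plus), giving (14, 9).
Firm A earns 15 sequentially versus 14 at the Nash outcome: better off.

better off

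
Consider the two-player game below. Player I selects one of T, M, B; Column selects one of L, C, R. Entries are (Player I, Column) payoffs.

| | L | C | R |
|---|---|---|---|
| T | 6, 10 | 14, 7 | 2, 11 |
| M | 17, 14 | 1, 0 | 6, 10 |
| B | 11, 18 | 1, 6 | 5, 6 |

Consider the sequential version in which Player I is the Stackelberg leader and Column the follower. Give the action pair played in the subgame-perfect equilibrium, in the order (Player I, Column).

Column best-responds to each possible Player I move:
- T: BR = R, leader payoff 2.
- M: BR = L, leader payoff 17.
- B: BR = L, leader payoff 11.
Maximizing over 2, 17, 11, Player I chooses M. Subgame-perfect outcome: (M, L) with payoffs (17, 14).

(M, L)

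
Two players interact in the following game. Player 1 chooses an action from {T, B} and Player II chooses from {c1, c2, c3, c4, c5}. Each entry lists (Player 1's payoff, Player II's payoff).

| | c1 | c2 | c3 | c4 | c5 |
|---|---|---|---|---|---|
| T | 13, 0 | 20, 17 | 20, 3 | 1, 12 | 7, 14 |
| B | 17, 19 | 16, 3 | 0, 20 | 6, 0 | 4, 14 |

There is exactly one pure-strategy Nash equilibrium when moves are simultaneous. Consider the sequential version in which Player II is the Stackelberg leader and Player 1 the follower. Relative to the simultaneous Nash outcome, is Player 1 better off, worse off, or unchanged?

Solve by backward induction (Player II leads).
- c1: Player 1 compares 13, 17 and picks B; Player II would get 19.
- c2: Player 1 compares 20, 16 and picks T; Player II would get 17.
- c3: Player 1 compares 20, 0 and picks T; Player II would get 3.
- c4: Player 1 compares 1, 6 and picks B; Player II would get 0.
- c5: Player 1 compares 7, 4 and picks T; Player II would get 14.
Maximizing over 19, 17, 3, 0, 14, Player II chooses c1. Subgame-perfect outcome: (B, c1) with payoffs (17, 19).
Now find the simultaneous Nash equilibrium.
Player 1's best replies: c1→B; c2→T; c3→T; c4→B; c5→T.
Player II's best replies: T→c2; B→c3.
The unique mutual best reply is (T, c2), giving (20, 17).
Player 1 earns 17 sequentially versus 20 at the Nash outcome: worse off.

worse off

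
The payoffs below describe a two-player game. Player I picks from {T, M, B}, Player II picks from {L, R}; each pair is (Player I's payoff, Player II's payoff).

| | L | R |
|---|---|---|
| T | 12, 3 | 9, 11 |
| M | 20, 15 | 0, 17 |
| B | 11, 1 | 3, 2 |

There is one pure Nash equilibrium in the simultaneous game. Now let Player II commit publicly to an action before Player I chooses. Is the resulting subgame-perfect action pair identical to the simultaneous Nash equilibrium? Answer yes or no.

no

Work backward from Player I's decision.
- L → Player I plays M (best of 12, 20, 11); Player II gets 15.
- R → Player I plays T (best of 9, 0, 3); Player II gets 11.
Among 15, 11, the best is 15 at L. Subgame-perfect outcome: (M, L) with payoffs (20, 15).
Under simultaneous play:
Player I's best replies: L→M; R→T.
Player II's best replies: T→R; M→R; B→R.
The unique mutual best reply is (T, R), giving (9, 11).
Sequential outcome (M, L) differs from the Nash profile (T, R).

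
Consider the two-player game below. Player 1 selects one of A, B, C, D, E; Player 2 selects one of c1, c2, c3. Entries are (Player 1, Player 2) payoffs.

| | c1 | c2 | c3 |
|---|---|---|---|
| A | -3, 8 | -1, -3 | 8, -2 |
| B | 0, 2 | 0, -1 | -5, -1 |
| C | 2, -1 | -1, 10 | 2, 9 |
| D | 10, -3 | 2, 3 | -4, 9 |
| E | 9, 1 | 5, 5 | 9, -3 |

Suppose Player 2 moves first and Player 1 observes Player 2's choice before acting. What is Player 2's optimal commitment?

Work backward from Player 1's decision.
- c1: BR = D, leader payoff -3.
- c2: BR = E, leader payoff 5.
- c3: BR = E, leader payoff -3.
Among -3, 5, -3, the best is 5 at c2. Subgame-perfect outcome: (E, c2) with payoffs (5, 5).

c2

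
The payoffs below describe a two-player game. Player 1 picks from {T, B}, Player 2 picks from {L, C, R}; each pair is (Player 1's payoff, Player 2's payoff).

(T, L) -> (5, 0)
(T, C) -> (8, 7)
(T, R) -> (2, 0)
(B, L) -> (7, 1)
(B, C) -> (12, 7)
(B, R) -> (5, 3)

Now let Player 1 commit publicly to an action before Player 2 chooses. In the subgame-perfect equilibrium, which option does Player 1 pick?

B

Backward induction with Player 1 moving first.
- T → Player 2 plays C (best of 0, 7, 0); Player 1 gets 8.
- B → Player 2 plays C (best of 1, 7, 3); Player 1 gets 12.
Among 8, 12, the best is 12 at B. Subgame-perfect outcome: (B, C) with payoffs (12, 7).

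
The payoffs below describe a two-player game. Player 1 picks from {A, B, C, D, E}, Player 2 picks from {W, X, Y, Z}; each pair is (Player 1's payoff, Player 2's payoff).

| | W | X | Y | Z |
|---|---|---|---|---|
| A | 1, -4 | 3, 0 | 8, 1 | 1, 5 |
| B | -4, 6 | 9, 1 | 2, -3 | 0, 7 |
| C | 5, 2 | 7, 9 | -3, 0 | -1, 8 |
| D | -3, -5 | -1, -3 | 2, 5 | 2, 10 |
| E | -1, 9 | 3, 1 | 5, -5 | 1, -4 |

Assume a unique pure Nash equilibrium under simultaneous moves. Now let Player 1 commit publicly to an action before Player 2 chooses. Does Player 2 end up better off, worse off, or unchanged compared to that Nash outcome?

worse off

Player 2 best-responds to each possible Player 1 move:
- A: Player 2 compares -4, 0, 1, 5 and picks Z; Player 1 would get 1.
- B: Player 2 compares 6, 1, -3, 7 and picks Z; Player 1 would get 0.
- C: Player 2 compares 2, 9, 0, 8 and picks X; Player 1 would get 7.
- D: Player 2 compares -5, -3, 5, 10 and picks Z; Player 1 would get 2.
- E: Player 2 compares 9, 1, -5, -4 and picks W; Player 1 would get -1.
Maximizing over 1, 0, 7, 2, -1, Player 1 chooses C. Subgame-perfect outcome: (C, X) with payoffs (7, 9).
Now find the simultaneous Nash equilibrium.
Player 1's best replies: W→C; X→B; Y→A; Z→D.
Player 2's best replies: A→Z; B→Z; C→X; D→Z; E→W.
The unique mutual best reply is (D, Z), giving (2, 10).
Player 2 earns 9 sequentially versus 10 at the Nash outcome: worse off.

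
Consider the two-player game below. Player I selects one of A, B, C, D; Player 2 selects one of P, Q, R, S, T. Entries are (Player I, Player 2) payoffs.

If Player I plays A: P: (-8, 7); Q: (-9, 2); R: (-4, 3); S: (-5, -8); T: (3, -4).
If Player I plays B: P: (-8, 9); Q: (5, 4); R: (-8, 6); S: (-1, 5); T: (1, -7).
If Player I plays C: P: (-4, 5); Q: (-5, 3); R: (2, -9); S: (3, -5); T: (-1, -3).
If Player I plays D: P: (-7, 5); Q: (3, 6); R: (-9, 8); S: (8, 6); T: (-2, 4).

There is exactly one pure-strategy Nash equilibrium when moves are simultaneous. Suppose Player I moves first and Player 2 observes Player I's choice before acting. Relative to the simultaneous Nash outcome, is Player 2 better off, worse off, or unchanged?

unchanged

Work backward from Player 2's decision.
- A → Player 2 plays P (best of 7, 2, 3, -8, -4); Player I gets -8.
- B → Player 2 plays P (best of 9, 4, 6, 5, -7); Player I gets -8.
- C → Player 2 plays P (best of 5, 3, -9, -5, -3); Player I gets -4.
- D → Player 2 plays R (best of 5, 6, 8, 6, 4); Player I gets -9.
Among -8, -8, -4, -9, the best is -4 at C. Subgame-perfect outcome: (C, P) with payoffs (-4, 5).
Under simultaneous play:
Player I's best replies: P→C; Q→B; R→C; S→D; T→A.
Player 2's best replies: A→P; B→P; C→P; D→R.
Only (C, P) has each player best-responding; Nash payoffs (-4, 5).
Player 2 earns 5 sequentially versus 5 at the Nash outcome: unchanged.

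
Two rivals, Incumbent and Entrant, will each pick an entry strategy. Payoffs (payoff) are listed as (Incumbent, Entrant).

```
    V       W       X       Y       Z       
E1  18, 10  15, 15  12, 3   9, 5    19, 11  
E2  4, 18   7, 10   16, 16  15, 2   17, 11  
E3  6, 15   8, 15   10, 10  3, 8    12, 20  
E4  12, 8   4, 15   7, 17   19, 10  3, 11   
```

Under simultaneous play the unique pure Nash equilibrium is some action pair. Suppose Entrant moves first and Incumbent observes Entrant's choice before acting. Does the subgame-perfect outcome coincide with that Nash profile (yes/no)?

no

Solve by backward induction (Entrant leads).
- V → Incumbent plays E1 (best of 18, 4, 6, 12); Entrant gets 10.
- W → Incumbent plays E1 (best of 15, 7, 8, 4); Entrant gets 15.
- X → Incumbent plays E2 (best of 12, 16, 10, 7); Entrant gets 16.
- Y → Incumbent plays E4 (best of 9, 15, 3, 19); Entrant gets 10.
- Z → Incumbent plays E1 (best of 19, 17, 12, 3); Entrant gets 11.
Maximizing over 10, 15, 16, 10, 11, Entrant chooses X. Subgame-perfect outcome: (E2, X) with payoffs (16, 16).
Now find the simultaneous Nash equilibrium.
Incumbent's best replies: V→E1; W→E1; X→E2; Y→E4; Z→E1.
Entrant's best replies: E1→W; E2→V; E3→Z; E4→X.
Only (E1, W) has each player best-responding; Nash payoffs (15, 15).
Sequential outcome (E2, X) differs from the Nash profile (E1, W).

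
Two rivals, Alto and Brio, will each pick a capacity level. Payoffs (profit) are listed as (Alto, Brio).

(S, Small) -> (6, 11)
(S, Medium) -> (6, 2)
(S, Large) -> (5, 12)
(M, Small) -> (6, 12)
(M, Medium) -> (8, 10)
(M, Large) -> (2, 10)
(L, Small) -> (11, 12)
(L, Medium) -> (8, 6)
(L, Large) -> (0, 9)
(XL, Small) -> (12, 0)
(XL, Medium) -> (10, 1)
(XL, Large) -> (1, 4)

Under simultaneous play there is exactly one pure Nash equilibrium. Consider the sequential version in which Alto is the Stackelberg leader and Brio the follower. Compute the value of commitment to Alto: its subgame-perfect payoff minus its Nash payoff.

Solve by backward induction (Alto leads).
- S: Brio compares 11, 2, 12 and picks Large; Alto would get 5.
- M: Brio compares 12, 10, 10 and picks Small; Alto would get 6.
- L: Brio compares 12, 6, 9 and picks Small; Alto would get 11.
- XL: Brio compares 0, 1, 4 and picks Large; Alto would get 1.
Among 5, 6, 11, 1, the best is 11 at L. Subgame-perfect outcome: (L, Small) with payoffs (11, 12).
For the simultaneous game, intersect best replies.
Alto's best replies: Small→XL; Medium→XL; Large→S.
Brio's best replies: S→Large; M→Small; L→Small; XL→Large.
Only (S, Large) has each player best-responding; Nash payoffs (5, 12).
Alto's commitment gain: 11 − 5 = 6.

6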